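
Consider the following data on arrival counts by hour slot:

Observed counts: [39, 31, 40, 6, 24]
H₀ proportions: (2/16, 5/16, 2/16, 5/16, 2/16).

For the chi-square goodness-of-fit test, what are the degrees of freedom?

degrees of freedom = 4

df = k − 1 = 5 − 1 = 4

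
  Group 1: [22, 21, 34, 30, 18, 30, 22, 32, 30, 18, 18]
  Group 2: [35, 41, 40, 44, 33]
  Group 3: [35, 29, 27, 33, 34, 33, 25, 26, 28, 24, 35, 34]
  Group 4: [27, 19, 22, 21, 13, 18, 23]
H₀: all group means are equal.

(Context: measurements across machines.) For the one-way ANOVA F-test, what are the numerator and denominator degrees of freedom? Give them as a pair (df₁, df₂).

degrees of freedom = [3, 31]

k = 4 groups, N = 35 total
df = (k−1, N−k) = (4−1, 35−4) = (3, 31)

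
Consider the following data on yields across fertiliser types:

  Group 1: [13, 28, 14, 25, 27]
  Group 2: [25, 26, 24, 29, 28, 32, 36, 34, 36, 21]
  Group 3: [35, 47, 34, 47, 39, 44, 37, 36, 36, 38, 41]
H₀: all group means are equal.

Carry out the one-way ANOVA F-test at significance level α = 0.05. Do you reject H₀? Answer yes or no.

Group means [21.40, 29.10, 39.45], grand mean 32.000
SSB = Σnᵢ(x̄ᵢ−x̄)² = 1257.173; SSW = ΣΣ(x−x̄ᵢ)² = 678.827
MSB = 1257.173/2 = 628.5864; MSW = 678.827/23 = 29.5142
F = MSB/MSW = 21.2977
df = (2, 23)
p-value (upper-tail) = 0.00001
At α=0.05: p < α → reject H₀

reject H₀: yes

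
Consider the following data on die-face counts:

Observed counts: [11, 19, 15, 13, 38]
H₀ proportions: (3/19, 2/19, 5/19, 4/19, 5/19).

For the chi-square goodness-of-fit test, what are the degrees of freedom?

degrees of freedom = 4

df = k − 1 = 5 − 1 = 4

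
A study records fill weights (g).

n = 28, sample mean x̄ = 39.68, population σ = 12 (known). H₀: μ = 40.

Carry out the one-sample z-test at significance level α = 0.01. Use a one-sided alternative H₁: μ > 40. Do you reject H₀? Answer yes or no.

reject H₀: no

SE = σ/√n = 12/√28 = 2.2678
z = (x̄−μ₀)/SE = (39.68−40)/2.2678 = -0.1411
p-value (one-sided, H₁ greater) = 0.55611
At α=0.01: p ≥ α → fail to reject H₀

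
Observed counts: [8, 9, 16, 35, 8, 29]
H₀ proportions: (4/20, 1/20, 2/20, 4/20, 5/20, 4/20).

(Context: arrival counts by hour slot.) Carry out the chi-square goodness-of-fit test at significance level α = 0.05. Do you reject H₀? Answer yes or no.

n = 105; E_i = n·p_i = [21.00, 5.25, 10.50, 21.00, 26.25, 21.00]
χ² = (8−21.00)²/21.00 + (9−5.25)²/5.25 + (16−10.50)²/10.50 + (35−21.00)²/21.00 + (8−26.25)²/26.25 + (29−21.00)²/21.00 = 38.6762
df = 5
p-value (upper-tail) = 0.00000
At α=0.05: p < α → reject H₀

reject H₀: yes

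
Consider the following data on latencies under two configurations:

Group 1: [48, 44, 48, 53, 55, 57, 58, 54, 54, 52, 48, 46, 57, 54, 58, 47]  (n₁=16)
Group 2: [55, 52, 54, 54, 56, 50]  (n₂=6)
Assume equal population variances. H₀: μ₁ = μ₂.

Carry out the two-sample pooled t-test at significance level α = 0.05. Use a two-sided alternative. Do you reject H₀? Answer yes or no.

x̄₁=52.062, s₁=4.597, n₁=16
x̄₂=53.500, s₂=2.168, n₂=6
s_p² = [15·4.597² + 5·2.168²]/20 = 17.0219
SE = √(s_p²·(1/16+1/6)) = 1.9751
t = (52.062−53.500)/1.9751 = -0.7278
df = 20
p-value (two-sided) = 0.47515
At α=0.05: p ≥ α → fail to reject H₀

reject H₀: no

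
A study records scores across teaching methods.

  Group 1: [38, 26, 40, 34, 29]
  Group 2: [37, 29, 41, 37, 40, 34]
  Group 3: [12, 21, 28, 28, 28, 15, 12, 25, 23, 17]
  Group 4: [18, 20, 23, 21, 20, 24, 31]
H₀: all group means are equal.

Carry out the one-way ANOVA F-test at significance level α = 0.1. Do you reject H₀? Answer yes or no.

reject H₀: yes

Group means [33.40, 36.33, 20.90, 22.43], grand mean 26.821
SSB = Σnᵢ(x̄ᵢ−x̄)² = 1244.960; SSW = ΣΣ(x−x̄ᵢ)² = 725.148
MSB = 1244.960/3 = 414.9865; MSW = 725.148/24 = 30.2145
F = MSB/MSW = 13.7347
df = (3, 24)
p-value (upper-tail) = 0.00002
At α=0.1: p < α → reject H₀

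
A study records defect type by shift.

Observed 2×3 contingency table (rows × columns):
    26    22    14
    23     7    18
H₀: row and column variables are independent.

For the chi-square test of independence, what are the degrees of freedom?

degrees of freedom = 2

df = (r−1)(c−1) = (2−1)·(3−1) = 2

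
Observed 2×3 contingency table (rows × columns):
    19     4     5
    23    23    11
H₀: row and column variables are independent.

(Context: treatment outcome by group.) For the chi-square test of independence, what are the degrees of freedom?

df = (r−1)(c−1) = (2−1)·(3−1) = 2

degrees of freedom = 2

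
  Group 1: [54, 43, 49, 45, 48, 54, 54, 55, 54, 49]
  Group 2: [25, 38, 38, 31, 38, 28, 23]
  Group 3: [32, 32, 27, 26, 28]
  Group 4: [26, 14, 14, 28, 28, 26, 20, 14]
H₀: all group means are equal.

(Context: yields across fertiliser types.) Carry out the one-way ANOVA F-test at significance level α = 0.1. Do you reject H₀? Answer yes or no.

reject H₀: yes

Group means [50.50, 31.57, 29.00, 21.25], grand mean 34.700
SSB = Σnᵢ(x̄ᵢ−x̄)² = 4174.586; SSW = ΣΣ(x−x̄ᵢ)² = 747.714
MSB = 4174.586/3 = 1391.5286; MSW = 747.714/26 = 28.7582
F = MSB/MSW = 48.3871
df = (3, 26)
p-value (upper-tail) = 0.00000
At α=0.1: p < α → reject H₀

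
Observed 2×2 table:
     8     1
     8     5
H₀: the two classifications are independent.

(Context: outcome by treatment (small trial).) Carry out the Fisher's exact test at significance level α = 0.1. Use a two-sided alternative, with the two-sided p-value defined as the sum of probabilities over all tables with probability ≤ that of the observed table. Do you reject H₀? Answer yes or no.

Margins: r₁=9, r₂=13, c₁=16, c₂=6, n=22
p_obs = C(9,8)·C(13,8)/C(22,16); sum pmf over tables with pmf ≤ p_obs
p-value (two-sided) = 0.33304
At α=0.1: p ≥ α → fail to reject H₀

reject H₀: no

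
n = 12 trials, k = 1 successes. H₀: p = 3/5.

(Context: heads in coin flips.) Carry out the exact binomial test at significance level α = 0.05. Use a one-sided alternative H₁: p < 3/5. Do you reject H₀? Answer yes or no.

reject H₀: yes

Exact binomial: n=12, k=1, p₀=3/5=0.6000
P(X≤1) from Σ C(n,i)·p₀^i·(1−p₀)^(n−i)
p-value (one-sided, H₁ less) = 0.00032
At α=0.05: p < α → reject H₀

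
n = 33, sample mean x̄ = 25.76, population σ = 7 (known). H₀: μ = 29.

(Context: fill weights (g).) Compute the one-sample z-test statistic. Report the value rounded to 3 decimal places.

test statistic = -2.659

SE = σ/√n = 7/√33 = 1.2185
z = (x̄−μ₀)/SE = (25.76−29)/1.2185 = -2.6589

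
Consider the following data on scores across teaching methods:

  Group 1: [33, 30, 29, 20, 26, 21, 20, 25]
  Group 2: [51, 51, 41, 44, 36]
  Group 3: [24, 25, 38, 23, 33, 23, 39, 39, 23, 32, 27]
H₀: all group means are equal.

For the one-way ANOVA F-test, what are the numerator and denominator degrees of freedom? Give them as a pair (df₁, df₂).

k = 3 groups, N = 24 total
df = (k−1, N−k) = (3−1, 24−3) = (2, 21)

degrees of freedom = [2, 21]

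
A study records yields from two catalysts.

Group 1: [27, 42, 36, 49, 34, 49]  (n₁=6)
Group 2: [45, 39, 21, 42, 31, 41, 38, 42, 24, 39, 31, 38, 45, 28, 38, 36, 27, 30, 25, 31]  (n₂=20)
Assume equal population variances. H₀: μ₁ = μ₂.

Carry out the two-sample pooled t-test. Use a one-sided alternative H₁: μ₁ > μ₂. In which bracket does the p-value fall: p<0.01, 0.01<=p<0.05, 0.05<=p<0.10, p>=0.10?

x̄₁=39.500, s₁=8.781, n₁=6
x̄₂=34.550, s₂=7.229, n₂=20
s_p² = [5·8.781² + 19·7.229²]/24 = 57.4354
SE = √(s_p²·(1/6+1/20)) = 3.5277
t = (39.500−34.550)/3.5277 = 1.4032
df = 24
p-value (one-sided, H₁ greater) = 0.08668
→ bracket: 0.05<=p<0.10

p-value bracket: 0.05<=p<0.10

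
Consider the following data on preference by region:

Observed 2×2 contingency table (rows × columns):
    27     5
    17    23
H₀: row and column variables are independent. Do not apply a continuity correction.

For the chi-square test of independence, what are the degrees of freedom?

df = (r−1)(c−1) = (2−1)·(2−1) = 1

degrees of freedom = 1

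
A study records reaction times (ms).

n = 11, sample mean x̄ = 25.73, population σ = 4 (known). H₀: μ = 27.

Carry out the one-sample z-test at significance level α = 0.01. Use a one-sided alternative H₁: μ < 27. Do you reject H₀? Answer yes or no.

SE = σ/√n = 4/√11 = 1.2060
z = (x̄−μ₀)/SE = (25.73−27)/1.2060 = -1.0530
p-value (one-sided, H₁ less) = 0.14616
At α=0.01: p ≥ α → fail to reject H₀

reject H₀: no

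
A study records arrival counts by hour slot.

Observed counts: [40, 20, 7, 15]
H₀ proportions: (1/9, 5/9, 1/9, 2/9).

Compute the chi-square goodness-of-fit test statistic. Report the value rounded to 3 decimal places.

n = 82; E_i = n·p_i = [9.11, 45.56, 9.11, 18.22]
χ² = (40−9.11)²/9.11 + (20−45.56)²/45.56 + (7−9.11)²/9.11 + (15−18.22)²/18.22 = 120.1159
df = 3

test statistic = 120.116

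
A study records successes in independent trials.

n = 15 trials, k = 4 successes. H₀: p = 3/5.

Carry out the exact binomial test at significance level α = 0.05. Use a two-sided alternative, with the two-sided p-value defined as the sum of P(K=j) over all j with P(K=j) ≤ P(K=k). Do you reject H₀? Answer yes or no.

reject H₀: yes

Exact binomial: n=15, k=4, p₀=3/5=0.6000
P(X=j) = C(n,j)·p₀^j·(1−p₀)^(n−j); p = Σ P(X=j) over j with P(X=j) ≤ P(X=4)
p-value (two-sided) = 0.01452
At α=0.05: p < α → reject H₀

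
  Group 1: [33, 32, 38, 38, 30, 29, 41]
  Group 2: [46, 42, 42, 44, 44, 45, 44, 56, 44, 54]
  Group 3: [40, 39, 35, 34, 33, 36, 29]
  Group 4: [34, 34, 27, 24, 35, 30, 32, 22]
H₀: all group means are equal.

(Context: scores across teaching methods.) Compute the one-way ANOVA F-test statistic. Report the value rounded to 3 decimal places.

Group means [34.43, 46.10, 35.14, 29.75], grand mean 37.062
SSB = Σnᵢ(x̄ᵢ−x̄)² = 1318.904; SSW = ΣΣ(x−x̄ᵢ)² = 590.971
MSB = 1318.904/3 = 439.6345; MSW = 590.971/28 = 21.1061
F = MSB/MSW = 20.8297
df = (3, 28)

test statistic = 20.830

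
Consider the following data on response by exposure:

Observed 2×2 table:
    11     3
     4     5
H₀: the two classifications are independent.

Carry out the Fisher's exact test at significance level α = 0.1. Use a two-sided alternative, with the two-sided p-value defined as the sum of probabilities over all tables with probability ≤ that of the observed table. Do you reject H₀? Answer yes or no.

Margins: r₁=14, r₂=9, c₁=15, c₂=8, n=23
p_obs = C(14,11)·C(9,4)/C(23,15); sum pmf over tables with pmf ≤ p_obs
p-value (two-sided) = 0.17930
At α=0.1: p ≥ α → fail to reject H₀

reject H₀: no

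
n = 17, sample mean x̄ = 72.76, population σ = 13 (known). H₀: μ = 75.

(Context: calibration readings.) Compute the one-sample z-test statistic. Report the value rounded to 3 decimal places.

test statistic = -0.710

SE = σ/√n = 13/√17 = 3.1530
z = (x̄−μ₀)/SE = (72.76−75)/3.1530 = -0.7104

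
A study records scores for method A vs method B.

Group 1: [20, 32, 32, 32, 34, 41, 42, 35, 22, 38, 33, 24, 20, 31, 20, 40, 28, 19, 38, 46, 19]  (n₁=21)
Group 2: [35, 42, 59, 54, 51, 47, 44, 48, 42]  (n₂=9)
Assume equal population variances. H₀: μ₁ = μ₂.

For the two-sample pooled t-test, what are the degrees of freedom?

df = n₁ + n₂ − 2 = 21 + 9 − 2 = 28

degrees of freedom = 28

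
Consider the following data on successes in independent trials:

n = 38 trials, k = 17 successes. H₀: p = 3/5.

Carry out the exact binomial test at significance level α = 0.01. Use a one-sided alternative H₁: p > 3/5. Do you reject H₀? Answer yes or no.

reject H₀: no

Exact binomial: n=38, k=17, p₀=3/5=0.6000
P(X≥17) from Σ C(n,i)·p₀^i·(1−p₀)^(n−i)
p-value (one-sided, H₁ greater) = 0.98054
At α=0.01: p ≥ α → fail to reject H₀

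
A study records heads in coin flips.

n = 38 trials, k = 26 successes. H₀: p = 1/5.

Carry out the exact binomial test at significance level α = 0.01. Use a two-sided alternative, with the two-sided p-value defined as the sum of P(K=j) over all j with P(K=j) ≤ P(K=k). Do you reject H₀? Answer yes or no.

Exact binomial: n=38, k=26, p₀=1/5=0.2000
P(X=j) = C(n,j)·p₀^j·(1−p₀)^(n−j); p = Σ P(X=j) over j with P(X=j) ≤ P(X=26)
p-value (two-sided) = 0.00000
At α=0.01: p < α → reject H₀

reject H₀: yes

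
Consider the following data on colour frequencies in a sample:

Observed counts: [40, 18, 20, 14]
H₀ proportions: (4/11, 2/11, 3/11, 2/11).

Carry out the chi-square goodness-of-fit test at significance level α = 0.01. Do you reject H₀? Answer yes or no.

n = 92; E_i = n·p_i = [33.45, 16.73, 25.09, 16.73]
χ² = (40−33.45)²/33.45 + (18−16.73)²/16.73 + (20−25.09)²/25.09 + (14−16.73)²/16.73 = 2.8551
df = 3
p-value (upper-tail) = 0.41451
At α=0.01: p ≥ α → fail to reject H₀

reject H₀: no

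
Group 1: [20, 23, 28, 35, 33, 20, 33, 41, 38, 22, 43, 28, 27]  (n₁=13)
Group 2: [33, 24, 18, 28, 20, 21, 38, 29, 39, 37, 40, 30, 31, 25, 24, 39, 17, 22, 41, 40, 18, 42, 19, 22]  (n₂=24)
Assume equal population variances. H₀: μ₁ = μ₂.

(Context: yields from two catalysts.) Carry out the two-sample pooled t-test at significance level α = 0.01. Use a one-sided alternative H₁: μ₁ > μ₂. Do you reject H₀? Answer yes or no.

x̄₁=30.077, s₁=7.783, n₁=13
x̄₂=29.042, s₂=8.640, n₂=24
s_p² = [12·7.783² + 23·8.640²]/35 = 69.8252
SE = √(s_p²·(1/13+1/24)) = 2.8776
t = (30.077−29.042)/2.8776 = 0.3598
df = 35
p-value (one-sided, H₁ greater) = 0.36059
At α=0.01: p ≥ α → fail to reject H₀

reject H₀: no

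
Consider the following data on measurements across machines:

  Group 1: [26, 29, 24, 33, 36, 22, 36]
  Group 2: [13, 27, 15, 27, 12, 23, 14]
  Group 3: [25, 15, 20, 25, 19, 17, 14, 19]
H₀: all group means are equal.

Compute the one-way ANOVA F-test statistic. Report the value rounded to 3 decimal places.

Group means [29.43, 18.71, 19.25], grand mean 22.318
SSB = Σnᵢ(x̄ᵢ−x̄)² = 520.130; SSW = ΣΣ(x−x̄ᵢ)² = 582.643
MSB = 520.130/2 = 260.0649; MSW = 582.643/19 = 30.6654
F = MSB/MSW = 8.4807
df = (2, 19)

test statistic = 8.481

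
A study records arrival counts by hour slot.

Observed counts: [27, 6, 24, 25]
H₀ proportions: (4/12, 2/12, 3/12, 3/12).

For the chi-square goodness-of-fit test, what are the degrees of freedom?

degrees of freedom = 3

df = k − 1 = 4 − 1 = 3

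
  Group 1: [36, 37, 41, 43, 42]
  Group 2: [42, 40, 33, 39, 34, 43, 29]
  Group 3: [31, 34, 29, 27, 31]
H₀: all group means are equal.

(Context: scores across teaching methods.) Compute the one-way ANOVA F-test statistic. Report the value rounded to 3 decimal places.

Group means [39.80, 37.14, 30.40], grand mean 35.941
SSB = Σnᵢ(x̄ᵢ−x̄)² = 238.084; SSW = ΣΣ(x−x̄ᵢ)² = 228.857
MSB = 238.084/2 = 119.0420; MSW = 228.857/14 = 16.3469
F = MSB/MSW = 7.2822
df = (2, 14)

test statistic = 7.282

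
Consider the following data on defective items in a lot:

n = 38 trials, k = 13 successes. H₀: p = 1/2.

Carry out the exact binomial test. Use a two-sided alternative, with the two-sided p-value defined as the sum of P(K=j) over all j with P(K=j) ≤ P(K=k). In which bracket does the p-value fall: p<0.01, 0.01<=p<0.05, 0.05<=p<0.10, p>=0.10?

p-value bracket: 0.05<=p<0.10

Exact binomial: n=38, k=13, p₀=1/2=0.5000
P(X=j) = C(n,j)·p₀^j·(1−p₀)^(n−j); p = Σ P(X=j) over j with P(X=j) ≤ P(X=13)
p-value (two-sided) = 0.07295
→ bracket: 0.05<=p<0.10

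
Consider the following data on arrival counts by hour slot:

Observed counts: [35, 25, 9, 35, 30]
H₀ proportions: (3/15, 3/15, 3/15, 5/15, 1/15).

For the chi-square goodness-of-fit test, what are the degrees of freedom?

df = k − 1 = 5 − 1 = 4

degrees of freedom = 4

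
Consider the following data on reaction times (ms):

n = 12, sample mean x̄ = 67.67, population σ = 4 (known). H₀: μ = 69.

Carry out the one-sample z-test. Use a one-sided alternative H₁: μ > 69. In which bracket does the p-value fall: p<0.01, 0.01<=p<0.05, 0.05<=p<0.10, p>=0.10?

p-value bracket: p>=0.10

SE = σ/√n = 4/√12 = 1.1547
z = (x̄−μ₀)/SE = (67.67−69)/1.1547 = -1.1518
p-value (one-sided, H₁ greater) = 0.87530
→ bracket: p>=0.10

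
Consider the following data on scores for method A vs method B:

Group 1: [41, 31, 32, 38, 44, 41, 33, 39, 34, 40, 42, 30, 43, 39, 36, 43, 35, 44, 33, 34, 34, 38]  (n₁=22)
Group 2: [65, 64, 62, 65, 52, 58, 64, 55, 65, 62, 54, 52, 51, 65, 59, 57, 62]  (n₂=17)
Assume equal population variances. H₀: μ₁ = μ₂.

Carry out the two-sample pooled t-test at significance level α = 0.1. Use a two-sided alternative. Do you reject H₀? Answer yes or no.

reject H₀: yes

x̄₁=37.455, s₁=4.448, n₁=22
x̄₂=59.529, s₂=5.149, n₂=17
s_p² = [21·4.448² + 16·5.149²]/37 = 22.6943
SE = √(s_p²·(1/22+1/17)) = 1.5383
t = (37.455−59.529)/1.5383 = -14.3497
df = 37
p-value (two-sided) = 0.00000
At α=0.1: p < α → reject H₀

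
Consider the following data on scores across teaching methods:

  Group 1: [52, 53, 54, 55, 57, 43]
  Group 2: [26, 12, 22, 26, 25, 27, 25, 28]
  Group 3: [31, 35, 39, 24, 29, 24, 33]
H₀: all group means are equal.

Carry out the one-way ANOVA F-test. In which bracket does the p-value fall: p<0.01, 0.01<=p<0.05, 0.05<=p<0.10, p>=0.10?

Group means [52.33, 23.88, 30.71], grand mean 34.286
SSB = Σnᵢ(x̄ᵢ−x̄)² = 2910.649; SSW = ΣΣ(x−x̄ᵢ)² = 487.637
MSB = 2910.649/2 = 1455.3244; MSW = 487.637/18 = 27.0909
F = MSB/MSW = 53.7200
df = (2, 18)
p-value (upper-tail) = 0.00000
→ bracket: p<0.01

p-value bracket: p<0.01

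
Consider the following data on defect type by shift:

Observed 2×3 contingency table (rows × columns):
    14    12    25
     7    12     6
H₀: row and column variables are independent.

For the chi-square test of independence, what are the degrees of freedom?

degrees of freedom = 2

df = (r−1)(c−1) = (2−1)·(3−1) = 2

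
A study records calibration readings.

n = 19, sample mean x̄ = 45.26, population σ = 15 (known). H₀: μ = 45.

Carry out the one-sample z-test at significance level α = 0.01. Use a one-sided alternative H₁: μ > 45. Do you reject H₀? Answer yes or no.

SE = σ/√n = 15/√19 = 3.4412
z = (x̄−μ₀)/SE = (45.26−45)/3.4412 = 0.0756
p-value (one-sided, H₁ greater) = 0.46989
At α=0.01: p ≥ α → fail to reject H₀

reject H₀: no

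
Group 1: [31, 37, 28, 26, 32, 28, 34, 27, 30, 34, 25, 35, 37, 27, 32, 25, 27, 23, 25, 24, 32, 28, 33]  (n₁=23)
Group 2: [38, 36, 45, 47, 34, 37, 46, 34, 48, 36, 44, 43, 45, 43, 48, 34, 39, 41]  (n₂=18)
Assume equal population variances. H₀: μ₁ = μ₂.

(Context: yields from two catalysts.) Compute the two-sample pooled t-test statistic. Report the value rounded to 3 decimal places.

x̄₁=29.565, s₁=4.198, n₁=23
x̄₂=41.000, s₂=5.053, n₂=18
s_p² = [22·4.198² + 17·5.053²]/39 = 21.0680
SE = √(s_p²·(1/23+1/18)) = 1.4445
t = (29.565−41.000)/1.4445 = -7.9163
df = 39

test statistic = -7.916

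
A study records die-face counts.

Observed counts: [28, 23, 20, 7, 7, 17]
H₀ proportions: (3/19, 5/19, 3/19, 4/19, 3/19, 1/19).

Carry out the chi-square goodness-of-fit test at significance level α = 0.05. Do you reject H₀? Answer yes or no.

n = 102; E_i = n·p_i = [16.11, 26.84, 16.11, 21.47, 16.11, 5.37]
χ² = (28−16.11)²/16.11 + (23−26.84)²/26.84 + (20−16.11)²/16.11 + (7−21.47)²/21.47 + (7−16.11)²/16.11 + (17−5.37)²/5.37 = 50.3819
df = 5
p-value (upper-tail) = 0.00000
At α=0.05: p < α → reject H₀

reject H₀: yes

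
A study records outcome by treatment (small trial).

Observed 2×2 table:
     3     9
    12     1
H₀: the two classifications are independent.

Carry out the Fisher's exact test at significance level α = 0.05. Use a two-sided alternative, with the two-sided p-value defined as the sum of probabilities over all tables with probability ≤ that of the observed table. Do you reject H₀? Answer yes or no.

reject H₀: yes

Margins: r₁=12, r₂=13, c₁=15, c₂=10, n=25
p_obs = C(12,3)·C(13,12)/C(25,15); sum pmf over tables with pmf ≤ p_obs
p-value (two-sided) = 0.00098
At α=0.05: p < α → reject H₀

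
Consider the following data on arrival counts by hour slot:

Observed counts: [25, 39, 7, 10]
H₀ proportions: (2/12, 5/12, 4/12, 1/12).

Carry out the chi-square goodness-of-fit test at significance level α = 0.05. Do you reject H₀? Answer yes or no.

reject H₀: yes

n = 81; E_i = n·p_i = [13.50, 33.75, 27.00, 6.75]
χ² = (25−13.50)²/13.50 + (39−33.75)²/33.75 + (7−27.00)²/27.00 + (10−6.75)²/6.75 = 26.9926
df = 3
p-value (upper-tail) = 0.00001
At α=0.05: p < α → reject H₀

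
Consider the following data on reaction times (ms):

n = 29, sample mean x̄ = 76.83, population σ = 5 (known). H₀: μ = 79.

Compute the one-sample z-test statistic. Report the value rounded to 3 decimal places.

SE = σ/√n = 5/√29 = 0.9285
z = (x̄−μ₀)/SE = (76.83−79)/0.9285 = -2.3372

test statistic = -2.337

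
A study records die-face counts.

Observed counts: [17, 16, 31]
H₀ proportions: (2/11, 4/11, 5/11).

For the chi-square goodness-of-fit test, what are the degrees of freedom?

df = k − 1 = 3 − 1 = 2

degrees of freedom = 2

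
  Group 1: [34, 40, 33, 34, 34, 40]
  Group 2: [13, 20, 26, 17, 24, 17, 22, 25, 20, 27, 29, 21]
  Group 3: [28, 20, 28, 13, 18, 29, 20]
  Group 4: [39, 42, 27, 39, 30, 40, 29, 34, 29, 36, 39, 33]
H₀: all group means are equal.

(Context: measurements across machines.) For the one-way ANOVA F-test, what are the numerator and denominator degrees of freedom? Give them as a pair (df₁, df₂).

k = 4 groups, N = 37 total
df = (k−1, N−k) = (4−1, 37−4) = (3, 33)

degrees of freedom = [3, 33]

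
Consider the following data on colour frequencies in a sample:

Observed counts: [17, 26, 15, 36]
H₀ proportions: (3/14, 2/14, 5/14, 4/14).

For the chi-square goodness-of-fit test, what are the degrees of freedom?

degrees of freedom = 3

df = k − 1 = 4 − 1 = 3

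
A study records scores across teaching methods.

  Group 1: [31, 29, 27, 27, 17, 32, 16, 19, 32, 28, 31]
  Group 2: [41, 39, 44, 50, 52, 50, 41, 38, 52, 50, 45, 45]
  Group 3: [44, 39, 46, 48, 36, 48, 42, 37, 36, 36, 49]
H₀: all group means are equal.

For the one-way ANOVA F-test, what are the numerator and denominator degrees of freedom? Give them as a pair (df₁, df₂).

degrees of freedom = [2, 31]

k = 3 groups, N = 34 total
df = (k−1, N−k) = (3−1, 34−3) = (2, 31)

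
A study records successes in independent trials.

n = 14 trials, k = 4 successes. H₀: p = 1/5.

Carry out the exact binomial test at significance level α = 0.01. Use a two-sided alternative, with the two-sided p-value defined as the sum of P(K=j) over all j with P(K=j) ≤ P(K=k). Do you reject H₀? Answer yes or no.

Exact binomial: n=14, k=4, p₀=1/5=0.2000
P(X=j) = C(n,j)·p₀^j·(1−p₀)^(n−j); p = Σ P(X=j) over j with P(X=j) ≤ P(X=4)
p-value (two-sided) = 0.49972
At α=0.01: p ≥ α → fail to reject H₀

reject H₀: no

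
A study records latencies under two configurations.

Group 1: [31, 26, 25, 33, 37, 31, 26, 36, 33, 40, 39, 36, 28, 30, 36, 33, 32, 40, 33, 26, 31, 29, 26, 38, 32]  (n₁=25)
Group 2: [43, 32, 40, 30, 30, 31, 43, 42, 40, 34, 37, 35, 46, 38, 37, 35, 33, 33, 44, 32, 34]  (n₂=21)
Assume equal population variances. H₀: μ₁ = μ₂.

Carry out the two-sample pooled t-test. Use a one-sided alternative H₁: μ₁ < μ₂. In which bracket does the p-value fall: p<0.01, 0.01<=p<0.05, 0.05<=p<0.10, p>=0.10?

p-value bracket: p<0.01

x̄₁=32.280, s₁=4.623, n₁=25
x̄₂=36.619, s₂=4.924, n₂=21
s_p² = [24·4.623² + 20·4.924²]/44 = 22.6816
SE = √(s_p²·(1/25+1/21)) = 1.4097
t = (32.280−36.619)/1.4097 = -3.0779
df = 44
p-value (one-sided, H₁ less) = 0.00179
→ bracket: p<0.01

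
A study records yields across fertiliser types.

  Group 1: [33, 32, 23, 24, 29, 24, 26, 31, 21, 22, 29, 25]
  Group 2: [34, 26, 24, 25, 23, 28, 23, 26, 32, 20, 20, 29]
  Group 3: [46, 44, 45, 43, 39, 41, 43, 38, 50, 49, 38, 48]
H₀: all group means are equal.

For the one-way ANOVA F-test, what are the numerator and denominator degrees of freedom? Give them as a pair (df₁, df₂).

degrees of freedom = [2, 33]

k = 3 groups, N = 36 total
df = (k−1, N−k) = (3−1, 36−3) = (2, 33)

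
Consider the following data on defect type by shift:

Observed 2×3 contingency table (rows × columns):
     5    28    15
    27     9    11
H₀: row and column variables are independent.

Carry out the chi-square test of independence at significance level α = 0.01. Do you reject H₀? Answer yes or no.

Row totals [48, 47], col totals [32, 37, 26], n=95
χ² = (5−16.17)²/16.17 + (28−18.69)²/18.69 + (15−13.14)²/13.14 + (27−15.83)²/15.83 + (9−18.31)²/18.31 + (11−12.86)²/12.86 = 25.4894
df = 2
p-value (upper-tail) = 0.00000
At α=0.01: p < α → reject H₀

reject H₀: yes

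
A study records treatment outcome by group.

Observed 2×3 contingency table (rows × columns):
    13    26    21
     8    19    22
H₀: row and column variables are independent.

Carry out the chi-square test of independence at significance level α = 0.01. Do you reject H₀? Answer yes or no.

reject H₀: no

Row totals [60, 49], col totals [21, 45, 43], n=109
χ² = (13−11.56)²/11.56 + (26−24.77)²/24.77 + (21−23.67)²/23.67 + (8−9.44)²/9.44 + (19−20.23)²/20.23 + (22−19.33)²/19.33 = 1.2048
df = 2
p-value (upper-tail) = 0.54750
At α=0.01: p ≥ α → fail to reject H₀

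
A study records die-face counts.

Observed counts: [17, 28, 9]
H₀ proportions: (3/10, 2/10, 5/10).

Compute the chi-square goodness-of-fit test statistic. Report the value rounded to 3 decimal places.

test statistic = 39.432

n = 54; E_i = n·p_i = [16.20, 10.80, 27.00]
χ² = (17−16.20)²/16.20 + (28−10.80)²/10.80 + (9−27.00)²/27.00 = 39.4321
df = 2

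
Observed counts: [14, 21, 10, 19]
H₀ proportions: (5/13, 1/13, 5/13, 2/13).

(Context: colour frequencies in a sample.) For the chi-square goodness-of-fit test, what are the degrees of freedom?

degrees of freedom = 3

df = k − 1 = 4 − 1 = 3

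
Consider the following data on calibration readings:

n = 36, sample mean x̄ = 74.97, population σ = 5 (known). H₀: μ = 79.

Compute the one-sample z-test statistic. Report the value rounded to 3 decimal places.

SE = σ/√n = 5/√36 = 0.8333
z = (x̄−μ₀)/SE = (74.97−79)/0.8333 = -4.8360

test statistic = -4.836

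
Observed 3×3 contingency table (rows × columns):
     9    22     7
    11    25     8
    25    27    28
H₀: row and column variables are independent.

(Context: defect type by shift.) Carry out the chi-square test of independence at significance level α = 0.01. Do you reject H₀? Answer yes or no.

Row totals [38, 44, 80], col totals [45, 74, 43], n=162
χ² = (9−10.56)²/10.56 + (22−17.36)²/17.36 + (7−10.09)²/10.09 + (11−12.22)²/12.22 + (25−20.10)²/20.10 + (8−11.68)²/11.68 + (25−22.22)²/22.22 + (27−36.54)²/36.54 + (28−21.23)²/21.23 = 9.8863
df = 4
p-value (upper-tail) = 0.04239
At α=0.01: p ≥ α → fail to reject H₀

reject H₀: no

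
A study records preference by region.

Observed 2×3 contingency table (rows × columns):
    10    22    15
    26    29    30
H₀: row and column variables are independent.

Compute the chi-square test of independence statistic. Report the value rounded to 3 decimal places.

Row totals [47, 85], col totals [36, 51, 45], n=132
χ² = (10−12.82)²/12.82 + (22−18.16)²/18.16 + (15−16.02)²/16.02 + (26−23.18)²/23.18 + (29−32.84)²/32.84 + (30−28.98)²/28.98 = 2.3252
df = 2

test statistic = 2.325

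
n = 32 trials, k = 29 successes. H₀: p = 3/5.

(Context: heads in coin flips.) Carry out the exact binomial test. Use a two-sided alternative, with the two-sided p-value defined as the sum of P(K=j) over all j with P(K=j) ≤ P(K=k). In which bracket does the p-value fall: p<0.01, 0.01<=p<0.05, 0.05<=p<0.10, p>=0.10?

p-value bracket: p<0.01

Exact binomial: n=32, k=29, p₀=3/5=0.6000
P(X=j) = C(n,j)·p₀^j·(1−p₀)^(n−j); p = Σ P(X=j) over j with P(X=j) ≤ P(X=29)
p-value (two-sided) = 0.00020
→ bracket: p<0.01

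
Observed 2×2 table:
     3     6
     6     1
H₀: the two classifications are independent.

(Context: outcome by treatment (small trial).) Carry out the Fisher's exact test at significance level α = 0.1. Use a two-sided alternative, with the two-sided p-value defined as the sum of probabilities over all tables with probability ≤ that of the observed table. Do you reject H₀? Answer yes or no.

reject H₀: yes

Margins: r₁=9, r₂=7, c₁=9, c₂=7, n=16
p_obs = C(9,3)·C(7,6)/C(16,9); sum pmf over tables with pmf ≤ p_obs
p-value (two-sided) = 0.06014
At α=0.1: p < α → reject H₀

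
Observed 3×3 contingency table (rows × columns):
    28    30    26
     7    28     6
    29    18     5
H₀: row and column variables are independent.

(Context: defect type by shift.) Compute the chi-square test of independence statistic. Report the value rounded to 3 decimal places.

test statistic = 25.843

Row totals [84, 41, 52], col totals [64, 76, 37], n=177
χ² = (28−30.37)²/30.37 + (30−36.07)²/36.07 + (26−17.56)²/17.56 + (7−14.82)²/14.82 + (28−17.60)²/17.60 + (6−8.57)²/8.57 + (29−18.80)²/18.80 + (18−22.33)²/22.33 + (5−10.87)²/10.87 = 25.8429
df = 4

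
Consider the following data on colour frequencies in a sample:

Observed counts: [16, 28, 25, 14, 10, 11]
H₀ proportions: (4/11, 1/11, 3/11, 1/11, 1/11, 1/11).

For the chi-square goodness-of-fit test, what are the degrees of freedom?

df = k − 1 = 6 − 1 = 5

degrees of freedom = 5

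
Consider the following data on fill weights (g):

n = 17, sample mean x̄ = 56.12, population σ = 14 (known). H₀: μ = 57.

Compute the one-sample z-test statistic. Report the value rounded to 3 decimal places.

test statistic = -0.259

SE = σ/√n = 14/√17 = 3.3955
z = (x̄−μ₀)/SE = (56.12−57)/3.3955 = -0.2592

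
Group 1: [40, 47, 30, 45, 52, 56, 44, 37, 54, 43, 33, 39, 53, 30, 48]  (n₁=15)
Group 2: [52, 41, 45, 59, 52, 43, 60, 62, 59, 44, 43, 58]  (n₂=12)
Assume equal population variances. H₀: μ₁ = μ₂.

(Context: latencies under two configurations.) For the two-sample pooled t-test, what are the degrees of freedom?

df = n₁ + n₂ − 2 = 15 + 12 − 2 = 25

degrees of freedom = 25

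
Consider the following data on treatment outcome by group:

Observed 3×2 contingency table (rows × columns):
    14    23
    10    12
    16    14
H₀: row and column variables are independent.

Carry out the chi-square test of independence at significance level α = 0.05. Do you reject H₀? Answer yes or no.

Row totals [37, 22, 30], col totals [40, 49], n=89
χ² = (14−16.63)²/16.63 + (23−20.37)²/20.37 + (10−9.89)²/9.89 + (12−12.11)²/12.11 + (16−13.48)²/13.48 + (14−16.52)²/16.52 = 1.6107
df = 2
p-value (upper-tail) = 0.44693
At α=0.05: p ≥ α → fail to reject H₀

reject H₀: no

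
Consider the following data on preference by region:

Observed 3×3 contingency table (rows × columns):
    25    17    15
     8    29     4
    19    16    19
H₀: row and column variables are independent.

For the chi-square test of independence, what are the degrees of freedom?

df = (r−1)(c−1) = (3−1)·(3−1) = 4

degrees of freedom = 4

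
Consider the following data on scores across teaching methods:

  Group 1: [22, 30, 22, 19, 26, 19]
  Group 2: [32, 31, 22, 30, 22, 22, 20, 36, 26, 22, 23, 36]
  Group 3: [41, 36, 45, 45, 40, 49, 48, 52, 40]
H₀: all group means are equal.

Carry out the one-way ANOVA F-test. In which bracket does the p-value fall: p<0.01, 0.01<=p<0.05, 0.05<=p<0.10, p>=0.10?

Group means [23.00, 26.83, 44.00], grand mean 31.704
SSB = Σnᵢ(x̄ᵢ−x̄)² = 2099.963; SSW = ΣΣ(x−x̄ᵢ)² = 681.667
MSB = 2099.963/2 = 1049.9815; MSW = 681.667/24 = 28.4028
F = MSB/MSW = 36.9676
df = (2, 24)
p-value (upper-tail) = 0.00000
→ bracket: p<0.01

p-value bracket: p<0.01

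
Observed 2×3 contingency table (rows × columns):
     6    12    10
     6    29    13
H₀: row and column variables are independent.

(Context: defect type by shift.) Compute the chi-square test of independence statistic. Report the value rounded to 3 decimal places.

Row totals [28, 48], col totals [12, 41, 23], n=76
χ² = (6−4.42)²/4.42 + (12−15.11)²/15.11 + (10−8.47)²/8.47 + (6−7.58)²/7.58 + (29−25.89)²/25.89 + (13−14.53)²/14.53 = 2.3389
df = 2

test statistic = 2.339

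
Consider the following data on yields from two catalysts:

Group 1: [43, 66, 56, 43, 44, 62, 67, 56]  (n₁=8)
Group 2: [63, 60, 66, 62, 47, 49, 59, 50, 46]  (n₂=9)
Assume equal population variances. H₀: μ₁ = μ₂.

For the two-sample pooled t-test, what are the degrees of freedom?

degrees of freedom = 15

df = n₁ + n₂ − 2 = 8 + 9 − 2 = 15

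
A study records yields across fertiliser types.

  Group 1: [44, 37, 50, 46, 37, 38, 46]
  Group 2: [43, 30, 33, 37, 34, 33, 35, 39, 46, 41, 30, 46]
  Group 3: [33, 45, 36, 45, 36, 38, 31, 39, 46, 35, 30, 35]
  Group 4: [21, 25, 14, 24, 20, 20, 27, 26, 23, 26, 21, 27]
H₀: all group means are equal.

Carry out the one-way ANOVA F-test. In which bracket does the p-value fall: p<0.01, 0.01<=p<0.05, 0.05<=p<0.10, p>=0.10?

p-value bracket: p<0.01

Group means [42.57, 37.25, 37.42, 22.83], grand mean 34.140
SSB = Σnᵢ(x̄ᵢ−x̄)² = 2276.615; SSW = ΣΣ(x−x̄ᵢ)² = 1008.548
MSB = 2276.615/3 = 758.8717; MSW = 1008.548/39 = 25.8602
F = MSB/MSW = 29.3452
df = (3, 39)
p-value (upper-tail) = 0.00000
→ bracket: p<0.01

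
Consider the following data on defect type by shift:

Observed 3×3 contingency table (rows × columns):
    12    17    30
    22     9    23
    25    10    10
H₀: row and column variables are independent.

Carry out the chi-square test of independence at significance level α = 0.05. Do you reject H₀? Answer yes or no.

reject H₀: yes

Row totals [59, 54, 45], col totals [59, 36, 63], n=158
χ² = (12−22.03)²/22.03 + (17−13.44)²/13.44 + (30−23.53)²/23.53 + (22−20.16)²/20.16 + (9−12.30)²/12.30 + (23−21.53)²/21.53 + (25−16.80)²/16.80 + (10−10.25)²/10.25 + (10−17.94)²/17.94 = 15.9654
df = 4
p-value (upper-tail) = 0.00307
At α=0.05: p < α → reject H₀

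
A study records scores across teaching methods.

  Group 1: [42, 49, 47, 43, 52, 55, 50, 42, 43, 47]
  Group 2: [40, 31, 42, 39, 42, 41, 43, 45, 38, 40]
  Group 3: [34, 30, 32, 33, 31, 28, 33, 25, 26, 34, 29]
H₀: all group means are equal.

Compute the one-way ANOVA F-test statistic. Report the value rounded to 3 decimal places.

test statistic = 49.489

Group means [47.00, 40.10, 30.45], grand mean 38.903
SSB = Σnᵢ(x̄ᵢ−x̄)² = 1455.082; SSW = ΣΣ(x−x̄ᵢ)² = 411.627
MSB = 1455.082/2 = 727.5412; MSW = 411.627/28 = 14.7010
F = MSB/MSW = 49.4893
df = (2, 28)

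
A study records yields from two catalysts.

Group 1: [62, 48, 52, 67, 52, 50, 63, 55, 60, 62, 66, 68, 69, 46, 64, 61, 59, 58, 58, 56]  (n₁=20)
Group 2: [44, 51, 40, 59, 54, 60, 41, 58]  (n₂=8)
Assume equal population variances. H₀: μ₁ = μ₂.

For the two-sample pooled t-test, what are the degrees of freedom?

df = n₁ + n₂ − 2 = 20 + 8 − 2 = 26

degrees of freedom = 26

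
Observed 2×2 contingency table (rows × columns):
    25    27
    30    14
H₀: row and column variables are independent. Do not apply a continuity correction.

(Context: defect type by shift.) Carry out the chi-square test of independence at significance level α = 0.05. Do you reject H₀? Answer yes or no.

Row totals [52, 44], col totals [55, 41], n=96
χ² = (25−29.79)²/29.79 + (27−22.21)²/22.21 + (30−25.21)²/25.21 + (14−18.79)²/18.79 = 3.9372
df = 1
p-value (upper-tail) = 0.04723
At α=0.05: p < α → reject H₀

reject H₀: yes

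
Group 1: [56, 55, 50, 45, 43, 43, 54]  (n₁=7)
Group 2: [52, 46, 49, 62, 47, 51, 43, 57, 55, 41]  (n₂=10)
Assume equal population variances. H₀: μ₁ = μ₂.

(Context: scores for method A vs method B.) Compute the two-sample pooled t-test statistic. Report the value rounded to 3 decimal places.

x̄₁=49.429, s₁=5.740, n₁=7
x̄₂=50.300, s₂=6.482, n₂=10
s_p² = [6·5.740² + 9·6.482²]/15 = 38.3876
SE = √(s_p²·(1/7+1/10)) = 3.0533
t = (49.429−50.300)/3.0533 = -0.2854
df = 15

test statistic = -0.285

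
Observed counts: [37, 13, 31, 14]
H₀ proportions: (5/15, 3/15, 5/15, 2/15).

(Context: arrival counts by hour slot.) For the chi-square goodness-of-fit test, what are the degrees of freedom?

df = k − 1 = 4 − 1 = 3

degrees of freedom = 3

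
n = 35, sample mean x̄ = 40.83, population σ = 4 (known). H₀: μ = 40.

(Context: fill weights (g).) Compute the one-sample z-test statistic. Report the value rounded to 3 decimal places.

test statistic = 1.228

SE = σ/√n = 4/√35 = 0.6761
z = (x̄−μ₀)/SE = (40.83−40)/0.6761 = 1.2276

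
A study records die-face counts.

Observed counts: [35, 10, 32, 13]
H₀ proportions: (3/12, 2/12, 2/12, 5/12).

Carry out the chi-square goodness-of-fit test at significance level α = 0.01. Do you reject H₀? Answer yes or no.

n = 90; E_i = n·p_i = [22.50, 15.00, 15.00, 37.50]
χ² = (35−22.50)²/22.50 + (10−15.00)²/15.00 + (32−15.00)²/15.00 + (13−37.50)²/37.50 = 43.8844
df = 3
p-value (upper-tail) = 0.00000
At α=0.01: p < α → reject H₀

reject H₀: yes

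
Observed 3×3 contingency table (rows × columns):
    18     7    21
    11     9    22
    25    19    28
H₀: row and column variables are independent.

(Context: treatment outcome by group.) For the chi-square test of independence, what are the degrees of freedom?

df = (r−1)(c−1) = (3−1)·(3−1) = 4

degrees of freedom = 4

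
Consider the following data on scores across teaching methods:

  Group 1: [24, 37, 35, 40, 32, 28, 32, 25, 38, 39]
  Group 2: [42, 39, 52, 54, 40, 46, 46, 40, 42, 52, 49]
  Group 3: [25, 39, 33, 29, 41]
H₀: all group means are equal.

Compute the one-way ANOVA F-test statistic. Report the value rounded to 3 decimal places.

Group means [33.00, 45.64, 33.40], grand mean 38.423
SSB = Σnᵢ(x̄ᵢ−x̄)² = 992.601; SSW = ΣΣ(x−x̄ᵢ)² = 777.745
MSB = 992.601/2 = 496.3003; MSW = 777.745/23 = 33.8150
F = MSB/MSW = 14.6769
df = (2, 23)

test statistic = 14.677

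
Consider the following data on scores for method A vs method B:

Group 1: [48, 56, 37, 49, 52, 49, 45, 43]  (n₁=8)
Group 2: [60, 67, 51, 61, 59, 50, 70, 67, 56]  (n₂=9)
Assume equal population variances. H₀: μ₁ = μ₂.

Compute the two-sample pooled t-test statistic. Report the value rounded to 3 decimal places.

test statistic = -4.042

x̄₁=47.375, s₁=5.780, n₁=8
x̄₂=60.111, s₂=7.044, n₂=9
s_p² = [7·5.780² + 8·7.044²]/15 = 42.0509
SE = √(s_p²·(1/8+1/9)) = 3.1510
t = (47.375−60.111)/3.1510 = -4.0419
df = 15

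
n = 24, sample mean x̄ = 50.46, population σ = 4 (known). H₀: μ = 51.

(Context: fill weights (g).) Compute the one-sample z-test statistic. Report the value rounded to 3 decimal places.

SE = σ/√n = 4/√24 = 0.8165
z = (x̄−μ₀)/SE = (50.46−51)/0.8165 = -0.6614

test statistic = -0.661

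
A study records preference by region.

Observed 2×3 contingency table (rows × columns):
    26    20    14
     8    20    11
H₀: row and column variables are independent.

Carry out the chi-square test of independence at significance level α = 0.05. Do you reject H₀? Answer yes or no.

reject H₀: no

Row totals [60, 39], col totals [34, 40, 25], n=99
χ² = (26−20.61)²/20.61 + (20−24.24)²/24.24 + (14−15.15)²/15.15 + (8−13.39)²/13.39 + (20−15.76)²/15.76 + (11−9.85)²/9.85 = 5.6909
df = 2
p-value (upper-tail) = 0.05811
At α=0.05: p ≥ α → fail to reject H₀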